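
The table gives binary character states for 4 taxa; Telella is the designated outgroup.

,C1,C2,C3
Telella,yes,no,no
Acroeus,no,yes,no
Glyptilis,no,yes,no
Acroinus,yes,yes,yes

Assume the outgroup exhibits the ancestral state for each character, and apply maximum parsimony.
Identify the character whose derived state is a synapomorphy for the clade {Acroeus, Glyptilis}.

C1

Character polarity is set by the outgroup: the derived state is whichever differs from the outgroup's state, so for C1 the derived state is 'no', and for the remaining characters it is 'yes'.
C1 (derived state 'no') is shared by Acroeus and Glyptilis — a synapomorphy uniting that clade.
C2 (derived state 'yes') is shared by all ingroup taxa — unites the whole ingroup.
C3: derived state 'yes' in Acroinus only — an autapomorphy, so it tells us nothing about relationships among taxa.
Most parsimonious ingroup topology: ((Acroeus,Glyptilis),Acroinus).
The clade {Acroeus, Glyptilis} is supported by C1: its derived state 'no' occurs in exactly those taxa and in no other taxon (including the outgroup).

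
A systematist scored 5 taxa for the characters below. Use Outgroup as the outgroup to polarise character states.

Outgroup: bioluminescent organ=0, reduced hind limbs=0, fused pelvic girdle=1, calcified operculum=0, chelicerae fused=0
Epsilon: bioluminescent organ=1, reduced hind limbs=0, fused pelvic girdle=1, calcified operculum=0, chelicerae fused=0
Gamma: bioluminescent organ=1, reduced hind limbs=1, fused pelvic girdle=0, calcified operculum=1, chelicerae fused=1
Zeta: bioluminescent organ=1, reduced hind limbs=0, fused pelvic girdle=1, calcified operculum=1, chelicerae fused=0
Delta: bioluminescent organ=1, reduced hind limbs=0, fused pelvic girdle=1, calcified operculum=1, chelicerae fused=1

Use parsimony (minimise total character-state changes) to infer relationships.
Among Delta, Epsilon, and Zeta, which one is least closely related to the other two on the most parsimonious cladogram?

Epsilon

Character polarity is set by the outgroup: the derived state is whichever differs from the outgroup's state, so for fused pelvic girdle the derived state is '0', and for the remaining characters it is '1'.
All ingroup taxa share the derived state '1' for bioluminescent organ; it defines the ingroup but does not resolve relationships within it.
reduced hind limbs (derived state '1') is unique to Gamma (autapomorphy; uninformative for grouping).
fused pelvic girdle: derived state '0' in Gamma only — an autapomorphy, so it tells us nothing about relationships among taxa.
calcified operculum: derived state '1' in Delta, Gamma, and Zeta only — synapomorphy for {Delta, Gamma, Zeta}.
chelicerae fused: derived state '1' in Delta and Gamma only — synapomorphy for {Delta, Gamma}.
Most parsimonious ingroup topology: ((Zeta,(Delta,Gamma)),Epsilon).
Zeta and Delta share a more recent common ancestor with each other than either does with Epsilon, so Epsilon is the least closely related of the three.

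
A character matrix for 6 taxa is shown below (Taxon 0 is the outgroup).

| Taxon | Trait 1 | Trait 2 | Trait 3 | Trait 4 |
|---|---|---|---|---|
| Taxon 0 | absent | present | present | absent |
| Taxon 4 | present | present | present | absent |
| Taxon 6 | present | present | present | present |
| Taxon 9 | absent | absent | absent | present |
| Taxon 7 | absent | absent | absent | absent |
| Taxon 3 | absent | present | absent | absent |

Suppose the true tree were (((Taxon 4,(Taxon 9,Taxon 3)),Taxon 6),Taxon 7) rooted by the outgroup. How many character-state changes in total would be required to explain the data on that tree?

8

Map each character onto (((Taxon 4,(Taxon 9,Taxon 3)),Taxon 6),Taxon 7) (rooted by Taxon 0) and count the minimum state changes it requires (Fitch parsimony):
Trait 1: 2; Trait 2: 2; Trait 3: 2; Trait 4: 2.
Total tree length = 8.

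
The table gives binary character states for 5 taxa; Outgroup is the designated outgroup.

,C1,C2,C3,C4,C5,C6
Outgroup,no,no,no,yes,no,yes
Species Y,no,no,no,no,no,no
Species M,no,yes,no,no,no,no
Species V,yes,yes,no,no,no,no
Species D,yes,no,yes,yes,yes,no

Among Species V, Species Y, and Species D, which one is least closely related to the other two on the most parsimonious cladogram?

Character polarity is set by the outgroup: the derived state is whichever differs from the outgroup's state, so for C4, C6 the derived state is 'no', and for the remaining characters it is 'yes'.
C1 (state 'yes') occurs in Species D and Species V but conflicts with the nesting implied by the other characters — most parsimoniously interpreted as homoplasy.
C2: derived state 'yes' in Species M and Species V only — synapomorphy for {Species M, Species V}.
C3 (derived state 'yes') is unique to Species D (autapomorphy; uninformative for grouping).
C4: derived state 'no' in Species M, Species V, and Species Y only — synapomorphy for {Species M, Species V, Species Y}.
C5: derived state 'yes' in Species D only — an autapomorphy, so it tells us nothing about relationships among taxa.
C6 (derived state 'no') is shared by all ingroup taxa — unites the whole ingroup.
Most parsimonious ingroup topology: ((Species Y,(Species M,Species V)),Species D).
Species V and Species Y share a more recent common ancestor with each other than either does with Species D, so Species D is the least closely related of the three.

Species D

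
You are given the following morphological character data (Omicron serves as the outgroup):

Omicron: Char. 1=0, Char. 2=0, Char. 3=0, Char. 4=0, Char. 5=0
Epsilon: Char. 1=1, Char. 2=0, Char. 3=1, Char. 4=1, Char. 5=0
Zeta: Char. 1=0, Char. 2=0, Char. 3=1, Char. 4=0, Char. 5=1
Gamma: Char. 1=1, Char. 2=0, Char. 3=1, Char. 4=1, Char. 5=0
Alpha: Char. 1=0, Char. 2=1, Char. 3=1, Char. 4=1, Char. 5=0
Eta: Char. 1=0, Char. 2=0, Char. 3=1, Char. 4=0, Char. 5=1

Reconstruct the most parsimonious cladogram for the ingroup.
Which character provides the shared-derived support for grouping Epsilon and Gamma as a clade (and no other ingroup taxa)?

Char. 1

The outgroup has state '0' for every character, so '1' is the derived state throughout.
Char. 1 (derived state '1') is shared by Epsilon and Gamma — a synapomorphy uniting that clade.
Char. 2: derived state '1' in Alpha only — an autapomorphy, so it tells us nothing about relationships among taxa.
All ingroup taxa share the derived state '1' for Char. 3; it defines the ingroup but does not resolve relationships within it.
Char. 4 (derived state '1') is shared by Alpha, Epsilon, and Gamma — a synapomorphy uniting that clade.
Only Eta and Zeta show the derived state '1' for Char. 5, supporting them as a clade.
Most parsimonious ingroup topology: (((Epsilon,Gamma),Alpha),(Zeta,Eta)).
The clade {Epsilon, Gamma} is supported by Char. 1: its derived state '1' occurs in exactly those taxa and in no other taxon (including the outgroup).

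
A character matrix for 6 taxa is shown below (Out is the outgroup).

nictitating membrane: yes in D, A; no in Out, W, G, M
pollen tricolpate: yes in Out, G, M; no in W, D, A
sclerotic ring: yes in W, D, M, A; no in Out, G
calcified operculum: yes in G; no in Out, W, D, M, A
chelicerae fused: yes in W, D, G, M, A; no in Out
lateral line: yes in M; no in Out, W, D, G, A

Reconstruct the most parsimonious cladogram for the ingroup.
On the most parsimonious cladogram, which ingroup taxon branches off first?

Character polarity is set by the outgroup: the derived state is whichever differs from the outgroup's state, so for pollen tricolpate the derived state is 'no', and for the remaining characters it is 'yes'.
nictitating membrane: derived state 'yes' in A and D only — synapomorphy for {A, D}.
pollen tricolpate (derived state 'no') is shared by A, D, and W — a synapomorphy uniting that clade.
Only A, D, M, and W show the derived state 'yes' for sclerotic ring, supporting them as a clade.
calcified operculum: derived state 'yes' in G only — an autapomorphy, so it tells us nothing about relationships among taxa.
chelicerae fused (derived state 'yes') is shared by all ingroup taxa — unites the whole ingroup.
lateral line (derived state 'yes') is unique to M (autapomorphy; uninformative for grouping).
Most parsimonious ingroup topology: (((W,(D,A)),M),G).
G is sister to the clade containing all other ingroup taxa, so it is the earliest-diverging (most basal) ingroup lineage.

G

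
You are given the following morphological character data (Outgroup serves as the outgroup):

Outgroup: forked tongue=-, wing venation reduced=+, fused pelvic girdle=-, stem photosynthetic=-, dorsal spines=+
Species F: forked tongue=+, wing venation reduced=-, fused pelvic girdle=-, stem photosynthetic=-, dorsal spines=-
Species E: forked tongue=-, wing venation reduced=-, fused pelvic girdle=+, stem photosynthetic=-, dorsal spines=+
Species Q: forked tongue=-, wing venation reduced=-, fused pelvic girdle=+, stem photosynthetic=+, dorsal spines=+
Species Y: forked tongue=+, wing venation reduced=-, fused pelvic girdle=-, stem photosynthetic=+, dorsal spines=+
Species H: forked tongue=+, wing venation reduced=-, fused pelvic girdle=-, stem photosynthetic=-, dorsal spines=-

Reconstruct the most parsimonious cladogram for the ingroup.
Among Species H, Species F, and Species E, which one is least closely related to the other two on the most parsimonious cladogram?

Species E

Character polarity is set by the outgroup: the derived state is whichever differs from the outgroup's state, so for wing venation reduced, dorsal spines the derived state is '-', and for the remaining characters it is '+'.
Only Species F, Species H, and Species Y show the derived state '+' for forked tongue, supporting them as a clade.
All ingroup taxa share the derived state '-' for wing venation reduced; it defines the ingroup but does not resolve relationships within it.
Only Species E and Species Q show the derived state '+' for fused pelvic girdle, supporting them as a clade.
stem photosynthetic (state '+') occurs in Species Q and Species Y but conflicts with the nesting implied by the other characters — most parsimoniously interpreted as homoplasy.
Only Species F and Species H show the derived state '-' for dorsal spines, supporting them as a clade.
Most parsimonious ingroup topology: (((Species F,Species H),Species Y),(Species E,Species Q)).
Species F and Species H share a more recent common ancestor with each other than either does with Species E, so Species E is the least closely related of the three.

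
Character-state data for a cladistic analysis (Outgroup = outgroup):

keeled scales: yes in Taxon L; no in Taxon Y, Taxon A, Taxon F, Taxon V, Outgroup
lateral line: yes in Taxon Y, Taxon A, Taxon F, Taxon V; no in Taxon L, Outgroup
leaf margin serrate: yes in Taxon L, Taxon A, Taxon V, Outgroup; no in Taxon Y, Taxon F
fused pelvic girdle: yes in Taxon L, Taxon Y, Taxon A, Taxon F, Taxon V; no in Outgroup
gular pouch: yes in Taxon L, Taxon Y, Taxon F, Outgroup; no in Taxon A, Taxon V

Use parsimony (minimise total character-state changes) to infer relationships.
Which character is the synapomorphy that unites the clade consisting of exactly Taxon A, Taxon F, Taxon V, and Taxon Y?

lateral line

Character polarity is set by the outgroup: the derived state is whichever differs from the outgroup's state, so for leaf margin serrate, gular pouch the derived state is 'no', and for the remaining characters it is 'yes'.
keeled scales (derived state 'yes') is unique to Taxon L (autapomorphy; uninformative for grouping).
lateral line: derived state 'yes' in Taxon A, Taxon F, Taxon V, and Taxon Y only — synapomorphy for {Taxon A, Taxon F, Taxon V, Taxon Y}.
leaf margin serrate (derived state 'no') is shared by Taxon F and Taxon Y — a synapomorphy uniting that clade.
fused pelvic girdle (derived state 'yes') is shared by all ingroup taxa — unites the whole ingroup.
gular pouch (derived state 'no') is shared by Taxon A and Taxon V — a synapomorphy uniting that clade.
Most parsimonious ingroup topology: (((Taxon V,Taxon A),(Taxon Y,Taxon F)),Taxon L).
The clade {Taxon A, Taxon F, Taxon V, Taxon Y} is supported by lateral line: its derived state 'yes' occurs in exactly those taxa and in no other taxon (including the outgroup).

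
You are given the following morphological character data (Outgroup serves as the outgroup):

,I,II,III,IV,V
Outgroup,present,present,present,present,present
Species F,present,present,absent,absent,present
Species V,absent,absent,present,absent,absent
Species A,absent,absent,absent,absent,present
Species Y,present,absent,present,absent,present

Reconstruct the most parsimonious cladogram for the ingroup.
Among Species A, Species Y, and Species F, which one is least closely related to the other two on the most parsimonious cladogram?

The outgroup has state 'present' for every character, so 'absent' is the derived state throughout.
I: derived state 'absent' in Species A and Species V only — synapomorphy for {Species A, Species V}.
II: derived state 'absent' in Species A, Species V, and Species Y only — synapomorphy for {Species A, Species V, Species Y}.
III groups Species A and Species F, which is incompatible with the clades supported by the remaining characters; treating it as convergent (homoplasy) costs fewer steps than any alternative tree.
All ingroup taxa share the derived state 'absent' for IV; it defines the ingroup but does not resolve relationships within it.
V (derived state 'absent') is unique to Species V (autapomorphy; uninformative for grouping).
Most parsimonious ingroup topology: (Species F,((Species V,Species A),Species Y)).
Species Y and Species A share a more recent common ancestor with each other than either does with Species F, so Species F is the least closely related of the three.

Species F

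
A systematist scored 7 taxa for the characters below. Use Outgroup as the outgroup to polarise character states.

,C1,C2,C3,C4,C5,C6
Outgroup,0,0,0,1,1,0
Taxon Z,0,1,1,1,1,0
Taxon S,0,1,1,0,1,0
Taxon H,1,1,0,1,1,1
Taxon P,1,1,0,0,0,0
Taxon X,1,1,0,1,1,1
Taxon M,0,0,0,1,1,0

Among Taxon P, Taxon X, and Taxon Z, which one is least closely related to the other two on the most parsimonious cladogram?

Character polarity is set by the outgroup: the derived state is whichever differs from the outgroup's state, so for C4, C5 the derived state is '0', and for the remaining characters it is '1'.
C1 (derived state '1') is shared by Taxon H, Taxon P, and Taxon X — a synapomorphy uniting that clade.
Only Taxon H, Taxon P, Taxon S, Taxon X, and Taxon Z show the derived state '1' for C2, supporting them as a clade.
C3 (derived state '1') is shared by Taxon S and Taxon Z — a synapomorphy uniting that clade.
C4 (state '0') occurs in Taxon P and Taxon S but conflicts with the nesting implied by the other characters — most parsimoniously interpreted as homoplasy.
C5: derived state '0' in Taxon P only — an autapomorphy, so it tells us nothing about relationships among taxa.
Only Taxon H and Taxon X show the derived state '1' for C6, supporting them as a clade.
Most parsimonious ingroup topology: (((Taxon Z,Taxon S),((Taxon H,Taxon X),Taxon P)),Taxon M).
Taxon X and Taxon P share a more recent common ancestor with each other than either does with Taxon Z, so Taxon Z is the least closely related of the three.

Taxon Z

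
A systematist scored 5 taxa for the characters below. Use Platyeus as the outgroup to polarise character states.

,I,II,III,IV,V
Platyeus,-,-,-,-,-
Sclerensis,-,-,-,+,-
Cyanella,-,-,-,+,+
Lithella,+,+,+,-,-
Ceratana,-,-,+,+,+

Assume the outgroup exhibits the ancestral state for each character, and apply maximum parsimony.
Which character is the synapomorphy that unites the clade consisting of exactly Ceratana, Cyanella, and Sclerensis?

The outgroup has state '-' for every character, so '+' is the derived state throughout.
I (derived state '+') is unique to Lithella (autapomorphy; uninformative for grouping).
II: derived state '+' in Lithella only — an autapomorphy, so it tells us nothing about relationships among taxa.
III (state '+') occurs in Ceratana and Lithella but conflicts with the nesting implied by the other characters — most parsimoniously interpreted as homoplasy.
Only Ceratana, Cyanella, and Sclerensis show the derived state '+' for IV, supporting them as a clade.
V (derived state '+') is shared by Ceratana and Cyanella — a synapomorphy uniting that clade.
Most parsimonious ingroup topology: ((Sclerensis,(Cyanella,Ceratana)),Lithella).
The clade {Ceratana, Cyanella, Sclerensis} is supported by IV: its derived state '+' occurs in exactly those taxa and in no other taxon (including the outgroup).

IV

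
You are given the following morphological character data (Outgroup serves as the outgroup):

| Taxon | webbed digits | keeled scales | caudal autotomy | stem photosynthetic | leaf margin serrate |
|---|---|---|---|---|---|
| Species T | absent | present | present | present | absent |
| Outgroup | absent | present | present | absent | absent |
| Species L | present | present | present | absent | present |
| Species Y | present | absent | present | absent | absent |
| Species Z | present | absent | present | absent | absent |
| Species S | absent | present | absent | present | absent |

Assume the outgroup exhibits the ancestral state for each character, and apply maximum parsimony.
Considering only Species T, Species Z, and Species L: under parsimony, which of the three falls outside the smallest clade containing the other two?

Species T

Character polarity is set by the outgroup: the derived state is whichever differs from the outgroup's state, so for keeled scales, caudal autotomy the derived state is 'absent', and for the remaining characters it is 'present'.
Only Species L, Species Y, and Species Z show the derived state 'present' for webbed digits, supporting them as a clade.
Only Species Y and Species Z show the derived state 'absent' for keeled scales, supporting them as a clade.
caudal autotomy: derived state 'absent' in Species S only — an autapomorphy, so it tells us nothing about relationships among taxa.
stem photosynthetic: derived state 'present' in Species S and Species T only — synapomorphy for {Species S, Species T}.
leaf margin serrate (derived state 'present') is unique to Species L (autapomorphy; uninformative for grouping).
Most parsimonious ingroup topology: ((Species T,Species S),((Species Y,Species Z),Species L)).
Species Z and Species L share a more recent common ancestor with each other than either does with Species T, so Species T is the least closely related of the three.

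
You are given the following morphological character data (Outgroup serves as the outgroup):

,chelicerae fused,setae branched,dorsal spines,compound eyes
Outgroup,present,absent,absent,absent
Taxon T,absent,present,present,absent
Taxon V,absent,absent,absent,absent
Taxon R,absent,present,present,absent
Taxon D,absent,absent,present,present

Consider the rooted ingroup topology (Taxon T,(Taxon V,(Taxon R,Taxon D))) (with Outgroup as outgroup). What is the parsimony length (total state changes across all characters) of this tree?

6

Map each character onto (Taxon T,(Taxon V,(Taxon R,Taxon D))) (rooted by Outgroup) and count the minimum state changes it requires (Fitch parsimony):
chelicerae fused: 1; setae branched: 2; dorsal spines: 2; compound eyes: 1.
Total tree length = 6.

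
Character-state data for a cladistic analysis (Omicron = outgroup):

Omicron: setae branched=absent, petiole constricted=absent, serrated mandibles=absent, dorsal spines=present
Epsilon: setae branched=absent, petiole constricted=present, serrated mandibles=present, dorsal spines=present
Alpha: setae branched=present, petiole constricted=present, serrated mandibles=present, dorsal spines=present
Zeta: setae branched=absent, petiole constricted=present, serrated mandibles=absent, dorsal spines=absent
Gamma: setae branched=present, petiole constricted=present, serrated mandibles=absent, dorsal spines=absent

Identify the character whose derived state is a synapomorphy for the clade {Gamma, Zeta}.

dorsal spines

Character polarity is set by the outgroup: the derived state is whichever differs from the outgroup's state, so for dorsal spines the derived state is 'absent', and for the remaining characters it is 'present'.
setae branched (state 'present') occurs in Alpha and Gamma but conflicts with the nesting implied by the other characters — most parsimoniously interpreted as homoplasy.
petiole constricted (derived state 'present') is shared by all ingroup taxa — unites the whole ingroup.
Only Alpha and Epsilon show the derived state 'present' for serrated mandibles, supporting them as a clade.
dorsal spines: derived state 'absent' in Gamma and Zeta only — synapomorphy for {Gamma, Zeta}.
Most parsimonious ingroup topology: ((Epsilon,Alpha),(Zeta,Gamma)).
The clade {Gamma, Zeta} is supported by dorsal spines: its derived state 'absent' occurs in exactly those taxa and in no other taxon (including the outgroup).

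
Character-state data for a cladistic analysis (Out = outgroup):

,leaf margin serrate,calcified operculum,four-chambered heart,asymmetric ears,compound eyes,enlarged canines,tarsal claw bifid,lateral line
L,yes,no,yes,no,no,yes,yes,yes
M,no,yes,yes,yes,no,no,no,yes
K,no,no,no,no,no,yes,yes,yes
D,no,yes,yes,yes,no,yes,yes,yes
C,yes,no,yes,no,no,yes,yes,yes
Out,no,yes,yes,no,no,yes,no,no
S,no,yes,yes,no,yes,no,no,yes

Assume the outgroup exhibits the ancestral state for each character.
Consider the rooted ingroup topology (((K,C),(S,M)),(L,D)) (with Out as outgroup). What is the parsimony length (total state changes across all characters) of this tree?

12

Map each character onto (((K,C),(S,M)),(L,D)) (rooted by Out) and count the minimum state changes it requires (Fitch parsimony):
leaf margin serrate: 2; calcified operculum: 2; four-chambered heart: 1; asymmetric ears: 2; compound eyes: 1; enlarged canines: 1; tarsal claw bifid: 2; lateral line: 1.
Total tree length = 12.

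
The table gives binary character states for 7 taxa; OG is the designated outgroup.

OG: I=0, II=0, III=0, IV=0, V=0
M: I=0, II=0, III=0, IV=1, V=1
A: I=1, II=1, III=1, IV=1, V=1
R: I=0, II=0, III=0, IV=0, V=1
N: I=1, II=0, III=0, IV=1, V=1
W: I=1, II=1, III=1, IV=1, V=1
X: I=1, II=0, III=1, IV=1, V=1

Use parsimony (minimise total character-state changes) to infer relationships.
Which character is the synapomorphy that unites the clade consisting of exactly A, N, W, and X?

I

The outgroup has state '0' for every character, so '1' is the derived state throughout.
I (derived state '1') is shared by A, N, W, and X — a synapomorphy uniting that clade.
II (derived state '1') is shared by A and W — a synapomorphy uniting that clade.
III: derived state '1' in A, W, and X only — synapomorphy for {A, W, X}.
Only A, M, N, W, and X show the derived state '1' for IV, supporting them as a clade.
All ingroup taxa share the derived state '1' for V; it defines the ingroup but does not resolve relationships within it.
Most parsimonious ingroup topology: ((M,(((A,W),X),N)),R).
The clade {A, N, W, X} is supported by I: its derived state '1' occurs in exactly those taxa and in no other taxon (including the outgroup).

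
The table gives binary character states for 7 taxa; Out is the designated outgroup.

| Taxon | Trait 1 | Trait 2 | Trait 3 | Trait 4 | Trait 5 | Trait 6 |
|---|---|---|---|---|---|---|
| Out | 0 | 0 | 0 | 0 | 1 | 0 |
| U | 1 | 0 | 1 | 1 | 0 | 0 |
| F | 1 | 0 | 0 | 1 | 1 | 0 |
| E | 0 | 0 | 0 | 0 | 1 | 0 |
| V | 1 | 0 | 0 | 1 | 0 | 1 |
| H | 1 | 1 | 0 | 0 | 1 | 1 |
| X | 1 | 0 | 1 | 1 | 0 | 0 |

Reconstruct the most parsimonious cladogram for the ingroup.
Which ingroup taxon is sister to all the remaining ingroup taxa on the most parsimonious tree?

Character polarity is set by the outgroup: the derived state is whichever differs from the outgroup's state, so for Trait 5 the derived state is '0', and for the remaining characters it is '1'.
Only F, H, U, V, and X show the derived state '1' for Trait 1, supporting them as a clade.
Trait 2 (derived state '1') is unique to H (autapomorphy; uninformative for grouping).
Only U and X show the derived state '1' for Trait 3, supporting them as a clade.
Trait 4: derived state '1' in F, U, V, and X only — synapomorphy for {F, U, V, X}.
Only U, V, and X show the derived state '0' for Trait 5, supporting them as a clade.
Trait 6 groups H and V, which is incompatible with the clades supported by the remaining characters; treating it as convergent (homoplasy) costs fewer steps than any alternative tree.
Most parsimonious ingroup topology: (((((U,X),V),F),H),E).
E is sister to the clade containing all other ingroup taxa, so it is the earliest-diverging (most basal) ingroup lineage.

E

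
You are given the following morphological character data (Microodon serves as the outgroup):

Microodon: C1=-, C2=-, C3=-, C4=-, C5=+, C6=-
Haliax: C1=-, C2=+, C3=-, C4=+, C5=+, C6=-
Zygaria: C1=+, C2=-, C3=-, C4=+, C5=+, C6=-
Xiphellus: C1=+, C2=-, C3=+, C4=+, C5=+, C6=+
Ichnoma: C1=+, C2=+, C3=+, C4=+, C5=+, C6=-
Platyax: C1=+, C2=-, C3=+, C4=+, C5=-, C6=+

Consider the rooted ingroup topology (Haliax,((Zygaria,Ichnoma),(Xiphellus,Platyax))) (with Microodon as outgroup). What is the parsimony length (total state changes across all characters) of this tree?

Map each character onto (Haliax,((Zygaria,Ichnoma),(Xiphellus,Platyax))) (rooted by Microodon) and count the minimum state changes it requires (Fitch parsimony):
C1: 1; C2: 2; C3: 2; C4: 1; C5: 1; C6: 1.
Total tree length = 8.

8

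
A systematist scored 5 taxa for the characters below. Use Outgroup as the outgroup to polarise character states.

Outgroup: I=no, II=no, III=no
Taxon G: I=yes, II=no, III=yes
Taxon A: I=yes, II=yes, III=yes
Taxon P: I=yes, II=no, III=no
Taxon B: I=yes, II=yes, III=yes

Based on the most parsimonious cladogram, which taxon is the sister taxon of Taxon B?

Taxon A

The outgroup has state 'no' for every character, so 'yes' is the derived state throughout.
I (derived state 'yes') is shared by all ingroup taxa — unites the whole ingroup.
II (derived state 'yes') is shared by Taxon A and Taxon B — a synapomorphy uniting that clade.
III (derived state 'yes') is shared by Taxon A, Taxon B, and Taxon G — a synapomorphy uniting that clade.
Most parsimonious ingroup topology: ((Taxon G,(Taxon A,Taxon B)),Taxon P).
Taxon B and Taxon A form a cherry on this tree, so they are sister taxa.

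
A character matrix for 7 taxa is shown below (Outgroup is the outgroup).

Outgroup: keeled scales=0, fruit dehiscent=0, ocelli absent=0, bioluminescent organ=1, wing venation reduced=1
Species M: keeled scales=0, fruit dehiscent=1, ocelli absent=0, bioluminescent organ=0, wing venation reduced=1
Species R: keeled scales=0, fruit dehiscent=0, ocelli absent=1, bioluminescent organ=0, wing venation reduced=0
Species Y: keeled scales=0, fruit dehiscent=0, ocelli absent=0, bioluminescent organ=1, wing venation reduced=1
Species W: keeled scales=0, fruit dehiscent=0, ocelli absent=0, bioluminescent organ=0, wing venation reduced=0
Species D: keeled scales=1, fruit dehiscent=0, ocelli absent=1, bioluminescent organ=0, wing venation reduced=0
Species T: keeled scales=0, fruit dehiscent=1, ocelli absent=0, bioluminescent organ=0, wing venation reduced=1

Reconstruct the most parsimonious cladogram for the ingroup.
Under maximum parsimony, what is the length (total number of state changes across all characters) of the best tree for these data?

Character polarity is set by the outgroup: the derived state is whichever differs from the outgroup's state, so for bioluminescent organ, wing venation reduced the derived state is '0', and for the remaining characters it is '1'.
keeled scales (derived state '1') is unique to Species D (autapomorphy; uninformative for grouping).
fruit dehiscent (derived state '1') is shared by Species M and Species T — a synapomorphy uniting that clade.
ocelli absent: derived state '1' in Species D and Species R only — synapomorphy for {Species D, Species R}.
Only Species D, Species M, Species R, Species T, and Species W show the derived state '0' for bioluminescent organ, supporting them as a clade.
wing venation reduced: derived state '0' in Species D, Species R, and Species W only — synapomorphy for {Species D, Species R, Species W}.
Most parsimonious ingroup topology: (((Species M,Species T),((Species R,Species D),Species W)),Species Y).
Changes per character on this tree: keeled scales: 1; fruit dehiscent: 1; ocelli absent: 1; bioluminescent organ: 1; wing venation reduced: 1.
Total = 5.

5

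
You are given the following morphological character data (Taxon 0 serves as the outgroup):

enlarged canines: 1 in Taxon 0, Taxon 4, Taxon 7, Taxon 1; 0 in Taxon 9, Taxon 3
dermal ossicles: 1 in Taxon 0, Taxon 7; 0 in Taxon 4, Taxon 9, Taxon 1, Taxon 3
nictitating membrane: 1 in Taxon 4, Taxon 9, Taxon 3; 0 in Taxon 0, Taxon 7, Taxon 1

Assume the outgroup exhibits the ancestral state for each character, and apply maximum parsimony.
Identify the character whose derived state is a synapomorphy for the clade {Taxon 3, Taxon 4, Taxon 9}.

Character polarity is set by the outgroup: the derived state is whichever differs from the outgroup's state, so for enlarged canines, dermal ossicles the derived state is '0', and for the remaining characters it is '1'.
enlarged canines (derived state '0') is shared by Taxon 3 and Taxon 9 — a synapomorphy uniting that clade.
dermal ossicles: derived state '0' in Taxon 1, Taxon 3, Taxon 4, and Taxon 9 only — synapomorphy for {Taxon 1, Taxon 3, Taxon 4, Taxon 9}.
nictitating membrane: derived state '1' in Taxon 3, Taxon 4, and Taxon 9 only — synapomorphy for {Taxon 3, Taxon 4, Taxon 9}.
Most parsimonious ingroup topology: (((Taxon 4,(Taxon 9,Taxon 3)),Taxon 1),Taxon 7).
The clade {Taxon 3, Taxon 4, Taxon 9} is supported by nictitating membrane: its derived state '1' occurs in exactly those taxa and in no other taxon (including the outgroup).

nictitating membrane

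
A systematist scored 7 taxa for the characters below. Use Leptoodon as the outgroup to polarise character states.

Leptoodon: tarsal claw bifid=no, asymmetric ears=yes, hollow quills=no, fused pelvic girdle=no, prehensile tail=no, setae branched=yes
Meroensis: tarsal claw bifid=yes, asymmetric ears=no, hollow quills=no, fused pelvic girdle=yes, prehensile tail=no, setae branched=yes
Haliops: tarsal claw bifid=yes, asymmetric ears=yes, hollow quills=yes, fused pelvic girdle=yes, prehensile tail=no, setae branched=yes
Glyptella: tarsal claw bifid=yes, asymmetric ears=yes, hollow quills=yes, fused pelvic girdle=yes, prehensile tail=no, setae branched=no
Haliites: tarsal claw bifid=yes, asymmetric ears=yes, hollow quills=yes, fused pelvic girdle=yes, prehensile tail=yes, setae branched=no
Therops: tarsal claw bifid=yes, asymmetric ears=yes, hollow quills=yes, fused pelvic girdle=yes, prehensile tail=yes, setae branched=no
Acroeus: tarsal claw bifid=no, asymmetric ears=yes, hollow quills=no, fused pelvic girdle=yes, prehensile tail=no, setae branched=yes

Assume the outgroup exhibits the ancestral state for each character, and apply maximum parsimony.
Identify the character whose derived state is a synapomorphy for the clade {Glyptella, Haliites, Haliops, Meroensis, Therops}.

Character polarity is set by the outgroup: the derived state is whichever differs from the outgroup's state, so for asymmetric ears, setae branched the derived state is 'no', and for the remaining characters it is 'yes'.
Only Glyptella, Haliites, Haliops, Meroensis, and Therops show the derived state 'yes' for tarsal claw bifid, supporting them as a clade.
asymmetric ears: derived state 'no' in Meroensis only — an autapomorphy, so it tells us nothing about relationships among taxa.
hollow quills: derived state 'yes' in Glyptella, Haliites, Haliops, and Therops only — synapomorphy for {Glyptella, Haliites, Haliops, Therops}.
fused pelvic girdle (derived state 'yes') is shared by all ingroup taxa — unites the whole ingroup.
Only Haliites and Therops show the derived state 'yes' for prehensile tail, supporting them as a clade.
setae branched (derived state 'no') is shared by Glyptella, Haliites, and Therops — a synapomorphy uniting that clade.
Most parsimonious ingroup topology: ((Meroensis,(Haliops,(Glyptella,(Haliites,Therops)))),Acroeus).
The clade {Glyptella, Haliites, Haliops, Meroensis, Therops} is supported by tarsal claw bifid: its derived state 'yes' occurs in exactly those taxa and in no other taxon (including the outgroup).

tarsal claw bifid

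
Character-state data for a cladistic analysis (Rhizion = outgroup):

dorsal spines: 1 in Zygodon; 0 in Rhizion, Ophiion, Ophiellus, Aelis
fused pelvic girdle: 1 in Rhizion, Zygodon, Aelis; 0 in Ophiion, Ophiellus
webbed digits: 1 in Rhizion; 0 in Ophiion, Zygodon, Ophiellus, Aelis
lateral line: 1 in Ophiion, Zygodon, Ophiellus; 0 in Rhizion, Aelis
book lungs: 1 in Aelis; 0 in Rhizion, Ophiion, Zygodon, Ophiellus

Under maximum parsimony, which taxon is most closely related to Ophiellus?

Character polarity is set by the outgroup: the derived state is whichever differs from the outgroup's state, so for fused pelvic girdle, webbed digits the derived state is '0', and for the remaining characters it is '1'.
dorsal spines: derived state '1' in Zygodon only — an autapomorphy, so it tells us nothing about relationships among taxa.
fused pelvic girdle: derived state '0' in Ophiellus and Ophiion only — synapomorphy for {Ophiellus, Ophiion}.
webbed digits (derived state '0') is shared by all ingroup taxa — unites the whole ingroup.
Only Ophiellus, Ophiion, and Zygodon show the derived state '1' for lateral line, supporting them as a clade.
book lungs (derived state '1') is unique to Aelis (autapomorphy; uninformative for grouping).
Most parsimonious ingroup topology: (((Ophiion,Ophiellus),Zygodon),Aelis).
Ophiellus and Ophiion form a cherry on this tree, so they are sister taxa.

Ophiion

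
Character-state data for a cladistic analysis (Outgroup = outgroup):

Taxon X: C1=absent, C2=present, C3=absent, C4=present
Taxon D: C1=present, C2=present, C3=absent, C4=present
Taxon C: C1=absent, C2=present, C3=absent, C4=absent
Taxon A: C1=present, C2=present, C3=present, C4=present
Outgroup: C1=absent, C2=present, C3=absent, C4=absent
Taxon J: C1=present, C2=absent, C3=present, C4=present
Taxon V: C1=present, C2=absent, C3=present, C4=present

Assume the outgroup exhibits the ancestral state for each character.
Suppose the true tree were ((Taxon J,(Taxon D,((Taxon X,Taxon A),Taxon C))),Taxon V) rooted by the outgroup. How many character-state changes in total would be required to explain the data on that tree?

10

Map each character onto ((Taxon J,(Taxon D,((Taxon X,Taxon A),Taxon C))),Taxon V) (rooted by Outgroup) and count the minimum state changes it requires (Fitch parsimony):
C1: 3; C2: 2; C3: 3; C4: 2.
Total tree length = 10.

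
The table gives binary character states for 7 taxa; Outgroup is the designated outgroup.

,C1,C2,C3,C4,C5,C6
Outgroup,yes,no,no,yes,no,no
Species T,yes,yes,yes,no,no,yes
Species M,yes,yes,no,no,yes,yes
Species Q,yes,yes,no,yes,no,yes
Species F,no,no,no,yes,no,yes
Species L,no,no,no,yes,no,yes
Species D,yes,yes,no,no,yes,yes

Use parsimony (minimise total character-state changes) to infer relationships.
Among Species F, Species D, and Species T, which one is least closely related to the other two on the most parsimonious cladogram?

Character polarity is set by the outgroup: the derived state is whichever differs from the outgroup's state, so for C1, C4 the derived state is 'no', and for the remaining characters it is 'yes'.
C1: derived state 'no' in Species F and Species L only — synapomorphy for {Species F, Species L}.
C2: derived state 'yes' in Species D, Species M, Species Q, and Species T only — synapomorphy for {Species D, Species M, Species Q, Species T}.
C3 (derived state 'yes') is unique to Species T (autapomorphy; uninformative for grouping).
Only Species D, Species M, and Species T show the derived state 'no' for C4, supporting them as a clade.
C5 (derived state 'yes') is shared by Species D and Species M — a synapomorphy uniting that clade.
C6 (derived state 'yes') is shared by all ingroup taxa — unites the whole ingroup.
Most parsimonious ingroup topology: (((Species T,(Species M,Species D)),Species Q),(Species F,Species L)).
Species T and Species D share a more recent common ancestor with each other than either does with Species F, so Species F is the least closely related of the three.

Species F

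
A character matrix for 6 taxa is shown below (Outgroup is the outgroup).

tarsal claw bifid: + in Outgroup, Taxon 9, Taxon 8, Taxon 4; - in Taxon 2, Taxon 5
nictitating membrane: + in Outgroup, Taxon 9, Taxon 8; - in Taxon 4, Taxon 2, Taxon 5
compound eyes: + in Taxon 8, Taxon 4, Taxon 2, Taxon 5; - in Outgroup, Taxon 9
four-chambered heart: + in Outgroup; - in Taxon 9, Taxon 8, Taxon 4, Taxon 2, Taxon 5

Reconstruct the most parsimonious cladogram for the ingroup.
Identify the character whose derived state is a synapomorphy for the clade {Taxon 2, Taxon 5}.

tarsal claw bifid

Character polarity is set by the outgroup: the derived state is whichever differs from the outgroup's state, so for tarsal claw bifid, nictitating membrane, four-chambered heart the derived state is '-', and for the remaining characters it is '+'.
tarsal claw bifid (derived state '-') is shared by Taxon 2 and Taxon 5 — a synapomorphy uniting that clade.
Only Taxon 2, Taxon 4, and Taxon 5 show the derived state '-' for nictitating membrane, supporting them as a clade.
compound eyes (derived state '+') is shared by Taxon 2, Taxon 4, Taxon 5, and Taxon 8 — a synapomorphy uniting that clade.
All ingroup taxa share the derived state '-' for four-chambered heart; it defines the ingroup but does not resolve relationships within it.
Most parsimonious ingroup topology: (Taxon 9,(Taxon 8,(Taxon 4,(Taxon 2,Taxon 5)))).
The clade {Taxon 2, Taxon 5} is supported by tarsal claw bifid: its derived state '-' occurs in exactly those taxa and in no other taxon (including the outgroup).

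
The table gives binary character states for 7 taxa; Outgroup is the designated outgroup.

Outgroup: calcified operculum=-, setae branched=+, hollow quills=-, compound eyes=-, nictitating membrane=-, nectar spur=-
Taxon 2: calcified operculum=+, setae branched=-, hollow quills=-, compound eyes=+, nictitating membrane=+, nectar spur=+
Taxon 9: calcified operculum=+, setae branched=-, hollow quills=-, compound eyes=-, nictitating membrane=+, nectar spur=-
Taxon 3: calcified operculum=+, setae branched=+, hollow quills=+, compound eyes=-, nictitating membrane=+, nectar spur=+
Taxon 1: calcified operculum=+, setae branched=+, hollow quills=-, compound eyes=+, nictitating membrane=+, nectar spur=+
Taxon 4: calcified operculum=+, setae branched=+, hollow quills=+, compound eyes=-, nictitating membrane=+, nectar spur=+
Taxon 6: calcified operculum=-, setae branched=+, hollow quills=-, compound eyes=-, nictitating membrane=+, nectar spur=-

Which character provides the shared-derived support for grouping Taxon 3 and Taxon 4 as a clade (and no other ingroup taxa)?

hollow quills

Character polarity is set by the outgroup: the derived state is whichever differs from the outgroup's state, so for setae branched the derived state is '-', and for the remaining characters it is '+'.
calcified operculum: derived state '+' in Taxon 1, Taxon 2, Taxon 3, Taxon 4, and Taxon 9 only — synapomorphy for {Taxon 1, Taxon 2, Taxon 3, Taxon 4, Taxon 9}.
setae branched (state '-') occurs in Taxon 2 and Taxon 9 but conflicts with the nesting implied by the other characters — most parsimoniously interpreted as homoplasy.
hollow quills (derived state '+') is shared by Taxon 3 and Taxon 4 — a synapomorphy uniting that clade.
Only Taxon 1 and Taxon 2 show the derived state '+' for compound eyes, supporting them as a clade.
nictitating membrane (derived state '+') is shared by all ingroup taxa — unites the whole ingroup.
nectar spur (derived state '+') is shared by Taxon 1, Taxon 2, Taxon 3, and Taxon 4 — a synapomorphy uniting that clade.
Most parsimonious ingroup topology: ((((Taxon 2,Taxon 1),(Taxon 3,Taxon 4)),Taxon 9),Taxon 6).
The clade {Taxon 3, Taxon 4} is supported by hollow quills: its derived state '+' occurs in exactly those taxa and in no other taxon (including the outgroup).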